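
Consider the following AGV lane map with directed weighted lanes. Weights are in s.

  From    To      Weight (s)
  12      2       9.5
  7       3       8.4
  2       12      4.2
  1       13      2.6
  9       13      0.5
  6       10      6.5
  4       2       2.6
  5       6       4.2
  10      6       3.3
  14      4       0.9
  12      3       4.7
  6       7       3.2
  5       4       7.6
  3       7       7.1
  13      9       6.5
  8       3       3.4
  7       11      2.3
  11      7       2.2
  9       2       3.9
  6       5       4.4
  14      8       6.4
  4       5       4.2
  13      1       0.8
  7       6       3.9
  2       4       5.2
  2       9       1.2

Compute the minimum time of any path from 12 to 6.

15.7 s

Running Dijkstra from 12:
12: 0
3: 4.7  (via 12)
2: 9.5  (via 12)
9: 10.7  (via 2)
13: 11.2  (via 9)
7: 11.8  (via 3)
1: 12  (via 13)
11: 14.1  (via 7)
4: 14.7  (via 2)
6: 15.7  (via 7)
Shortest route: 12 → 3 → 7 → 6 = 15.7 s.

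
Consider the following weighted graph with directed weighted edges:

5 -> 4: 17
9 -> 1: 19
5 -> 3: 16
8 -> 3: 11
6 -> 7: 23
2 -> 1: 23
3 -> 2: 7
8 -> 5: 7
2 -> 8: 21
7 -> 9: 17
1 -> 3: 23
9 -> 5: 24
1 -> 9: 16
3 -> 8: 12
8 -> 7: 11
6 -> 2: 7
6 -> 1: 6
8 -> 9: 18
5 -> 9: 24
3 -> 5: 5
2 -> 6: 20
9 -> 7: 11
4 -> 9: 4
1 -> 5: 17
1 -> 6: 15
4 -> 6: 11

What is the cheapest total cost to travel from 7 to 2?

Enumerating some paths:
7–9–1–3–2: 17+19+23+7 = 66
7–9–1–6–2: 17+19+15+7 = 58
7–9–5–3–2: 17+24+16+7 = 64
The minimum is 58 via 7–9–1–6–2.

58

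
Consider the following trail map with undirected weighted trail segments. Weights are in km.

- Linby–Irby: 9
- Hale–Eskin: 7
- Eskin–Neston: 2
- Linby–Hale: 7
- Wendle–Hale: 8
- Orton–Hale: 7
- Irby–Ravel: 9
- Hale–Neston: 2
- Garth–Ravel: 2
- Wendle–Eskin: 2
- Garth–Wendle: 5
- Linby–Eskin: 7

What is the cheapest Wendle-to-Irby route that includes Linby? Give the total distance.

Shortest Wendle→Linby: Wendle–Eskin–Linby = 9
Shortest Linby→Irby: Linby–Irby = 9
Total via Linby: 9 + 9 = 18 km.

18 km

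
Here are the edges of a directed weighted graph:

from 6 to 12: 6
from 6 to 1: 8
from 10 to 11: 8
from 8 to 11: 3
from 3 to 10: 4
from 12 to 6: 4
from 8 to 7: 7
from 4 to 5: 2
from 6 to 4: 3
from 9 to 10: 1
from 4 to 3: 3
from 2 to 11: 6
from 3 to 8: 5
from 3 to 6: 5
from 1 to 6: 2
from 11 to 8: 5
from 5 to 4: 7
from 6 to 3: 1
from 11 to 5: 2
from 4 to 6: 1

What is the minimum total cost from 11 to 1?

Settle nodes by increasing distance from 11:
11: 0
5: 2  (via 11)
8: 5  (via 11)
4: 9  (via 5)
6: 10  (via 4)
3: 11  (via 6)
7: 12  (via 8)
10: 15  (via 3)
12: 16  (via 6)
1: 18  (via 6)
Shortest route: 11–5–4–6–1 = 18.

18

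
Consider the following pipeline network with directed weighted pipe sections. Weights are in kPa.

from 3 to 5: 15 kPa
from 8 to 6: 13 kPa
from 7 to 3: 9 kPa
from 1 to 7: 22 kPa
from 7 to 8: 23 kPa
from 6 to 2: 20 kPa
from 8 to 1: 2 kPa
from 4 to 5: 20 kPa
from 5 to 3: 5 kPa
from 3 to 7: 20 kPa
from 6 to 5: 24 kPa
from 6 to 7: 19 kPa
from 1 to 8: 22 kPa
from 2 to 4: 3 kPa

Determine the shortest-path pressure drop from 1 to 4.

58 kPa

Enumerating some paths:
1 → 7 → 8 → 6 → 2 → 4: 22+23+13+20+3 = 81
1 → 8 → 6 → 2 → 4: 22+13+20+3 = 58
The minimum is 58 kPa via 1 → 8 → 6 → 2 → 4.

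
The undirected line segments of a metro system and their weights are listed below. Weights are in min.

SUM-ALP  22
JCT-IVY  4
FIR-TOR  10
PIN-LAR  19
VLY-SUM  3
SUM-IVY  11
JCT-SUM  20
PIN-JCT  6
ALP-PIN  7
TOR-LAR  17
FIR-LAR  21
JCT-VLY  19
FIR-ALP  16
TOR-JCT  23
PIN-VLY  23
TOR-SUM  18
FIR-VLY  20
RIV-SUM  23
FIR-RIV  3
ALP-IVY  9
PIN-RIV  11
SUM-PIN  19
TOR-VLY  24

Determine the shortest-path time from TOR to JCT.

23 min

Enumerating some paths:
TOR - FIR - RIV - PIN - JCT: 10+3+11+6 = 30
TOR - JCT: 23 = 23
The minimum is 23 min via TOR - JCT.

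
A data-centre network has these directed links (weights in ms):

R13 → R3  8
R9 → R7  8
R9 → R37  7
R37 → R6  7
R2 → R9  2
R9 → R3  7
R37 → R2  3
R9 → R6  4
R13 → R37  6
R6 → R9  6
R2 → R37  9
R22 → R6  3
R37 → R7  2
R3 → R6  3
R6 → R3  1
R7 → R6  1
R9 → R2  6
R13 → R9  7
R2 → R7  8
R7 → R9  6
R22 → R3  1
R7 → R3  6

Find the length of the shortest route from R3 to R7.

17 ms

Shortest distances from R3:
R3: 0
R6: 3  (via R3)
R9: 9  (via R6)
R2: 15  (via R9)
R37: 16  (via R9)
R7: 17  (via R9)
Shortest route: R3 → R6 → R9 → R7 = 17 ms.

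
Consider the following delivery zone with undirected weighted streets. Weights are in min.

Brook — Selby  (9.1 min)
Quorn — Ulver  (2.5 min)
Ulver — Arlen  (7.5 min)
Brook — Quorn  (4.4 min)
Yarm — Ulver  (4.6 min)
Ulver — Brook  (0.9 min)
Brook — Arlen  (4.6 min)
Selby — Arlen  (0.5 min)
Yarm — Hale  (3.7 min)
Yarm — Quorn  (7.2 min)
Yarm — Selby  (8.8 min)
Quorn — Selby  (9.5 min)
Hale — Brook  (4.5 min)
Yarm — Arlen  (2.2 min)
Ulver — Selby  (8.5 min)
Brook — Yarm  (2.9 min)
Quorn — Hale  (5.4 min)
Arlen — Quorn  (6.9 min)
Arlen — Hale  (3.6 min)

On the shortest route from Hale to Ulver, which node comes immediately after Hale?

Brook

Compare a few routes:
Hale - Yarm - Brook - Ulver: 3.7+2.9+0.9 = 7.5
Hale - Brook - Ulver: 4.5+0.9 = 5.4
Hale - Quorn - Ulver: 5.4+2.5 = 7.9
Cheapest is Hale - Brook - Ulver at 5.4 min.
So from Hale the first move is to Brook.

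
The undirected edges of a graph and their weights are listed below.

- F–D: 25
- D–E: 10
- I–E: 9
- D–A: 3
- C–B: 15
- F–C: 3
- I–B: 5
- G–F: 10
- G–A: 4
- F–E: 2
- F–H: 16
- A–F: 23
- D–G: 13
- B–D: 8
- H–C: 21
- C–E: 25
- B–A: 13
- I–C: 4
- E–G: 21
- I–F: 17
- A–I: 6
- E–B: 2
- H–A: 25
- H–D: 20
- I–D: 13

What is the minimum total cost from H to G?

Running Dijkstra from H:
H: 0
F: 16  (via H)
E: 18  (via F)
C: 19  (via F)
B: 20  (via E)
D: 20  (via H)
A: 23  (via D)
I: 23  (via C)
G: 26  (via F)
Shortest route: H–F–G = 26.

26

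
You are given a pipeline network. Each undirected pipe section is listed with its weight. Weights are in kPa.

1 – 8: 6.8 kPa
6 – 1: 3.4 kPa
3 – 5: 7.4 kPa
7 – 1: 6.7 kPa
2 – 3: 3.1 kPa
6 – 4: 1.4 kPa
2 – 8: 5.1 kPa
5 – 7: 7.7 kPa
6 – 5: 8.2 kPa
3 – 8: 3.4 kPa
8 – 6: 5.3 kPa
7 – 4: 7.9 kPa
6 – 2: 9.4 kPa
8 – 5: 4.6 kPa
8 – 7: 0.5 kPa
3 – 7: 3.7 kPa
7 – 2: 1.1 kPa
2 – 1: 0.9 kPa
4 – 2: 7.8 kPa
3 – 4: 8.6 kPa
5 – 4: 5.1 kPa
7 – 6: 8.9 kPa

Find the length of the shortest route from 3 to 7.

3.7 kPa

Running Dijkstra from 3:
3: 0
2: 3.1  (via 3)
8: 3.4  (via 3)
7: 3.7  (via 3)
Shortest route: 3 → 7 = 3.7 kPa.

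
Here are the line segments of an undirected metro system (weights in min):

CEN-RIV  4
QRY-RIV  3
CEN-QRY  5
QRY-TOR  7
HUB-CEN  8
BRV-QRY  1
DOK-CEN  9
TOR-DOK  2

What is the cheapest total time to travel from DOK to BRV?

10 min

Running Dijkstra from DOK:
DOK: 0
TOR: 2  (via DOK)
QRY: 9  (via TOR)
CEN: 9  (via DOK)
BRV: 10  (via QRY)
Shortest route: DOK–TOR–QRY–BRV = 10 min.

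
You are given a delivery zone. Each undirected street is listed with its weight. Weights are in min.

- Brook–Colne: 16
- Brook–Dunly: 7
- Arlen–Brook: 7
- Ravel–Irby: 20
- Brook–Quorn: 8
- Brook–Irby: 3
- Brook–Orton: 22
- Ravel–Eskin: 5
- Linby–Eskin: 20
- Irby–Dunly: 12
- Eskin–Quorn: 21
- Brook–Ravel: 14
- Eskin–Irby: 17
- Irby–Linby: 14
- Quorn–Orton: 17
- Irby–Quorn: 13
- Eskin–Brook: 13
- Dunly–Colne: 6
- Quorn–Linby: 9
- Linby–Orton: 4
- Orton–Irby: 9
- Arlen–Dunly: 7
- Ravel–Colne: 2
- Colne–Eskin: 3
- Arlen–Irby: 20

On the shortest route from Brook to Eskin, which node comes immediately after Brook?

Eskin

Candidate routes:
Brook → Eskin: 13 = 13
Brook → Dunly → Colne → Eskin: 7+6+3 = 16
The minimum is 13 min via Brook → Eskin.
So from Brook the first move is to Eskin.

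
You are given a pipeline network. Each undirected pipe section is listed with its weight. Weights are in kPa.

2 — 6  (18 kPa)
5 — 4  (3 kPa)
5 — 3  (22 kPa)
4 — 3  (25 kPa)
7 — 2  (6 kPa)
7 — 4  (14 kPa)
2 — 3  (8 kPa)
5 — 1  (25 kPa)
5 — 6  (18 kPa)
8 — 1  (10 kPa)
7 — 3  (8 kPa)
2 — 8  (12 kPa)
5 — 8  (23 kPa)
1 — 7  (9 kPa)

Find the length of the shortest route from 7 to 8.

Shortest distances from 7:
7: 0
2: 6  (via 7)
3: 8  (via 7)
1: 9  (via 7)
4: 14  (via 7)
5: 17  (via 4)
8: 18  (via 2)
Shortest route: 7–2–8 = 18 kPa.

18 kPa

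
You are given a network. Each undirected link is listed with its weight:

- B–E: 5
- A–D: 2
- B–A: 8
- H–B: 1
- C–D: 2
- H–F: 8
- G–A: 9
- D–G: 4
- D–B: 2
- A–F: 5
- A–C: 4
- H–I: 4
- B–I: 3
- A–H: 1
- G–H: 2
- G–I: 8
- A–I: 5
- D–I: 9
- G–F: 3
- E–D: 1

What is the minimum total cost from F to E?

Candidate routes:
F–G–D–E: 3+4+1 = 8
F–G–H–B–D–E: 3+2+1+2+1 = 9
F–G–H–A–D–E: 3+2+1+2+1 = 9
F–A–H–B–D–E: 5+1+1+2+1 = 10
Cheapest is F–G–D–E at 8.

8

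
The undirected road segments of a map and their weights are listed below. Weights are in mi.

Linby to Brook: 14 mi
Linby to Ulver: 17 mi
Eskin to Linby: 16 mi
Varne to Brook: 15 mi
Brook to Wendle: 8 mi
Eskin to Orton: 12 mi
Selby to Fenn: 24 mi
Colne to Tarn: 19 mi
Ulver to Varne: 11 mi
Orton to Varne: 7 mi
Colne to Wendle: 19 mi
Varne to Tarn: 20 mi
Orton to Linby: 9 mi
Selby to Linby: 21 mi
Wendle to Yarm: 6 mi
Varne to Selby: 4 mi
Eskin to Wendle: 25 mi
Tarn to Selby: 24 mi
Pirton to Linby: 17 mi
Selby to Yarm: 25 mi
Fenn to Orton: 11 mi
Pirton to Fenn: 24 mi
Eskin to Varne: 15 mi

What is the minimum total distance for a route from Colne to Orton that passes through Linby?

Best Colne to Linby: Colne–Wendle–Brook–Linby costing 41
Best Linby to Orton: Linby–Orton costing 9
Total via Linby: 41 + 9 = 50 mi.

50 mi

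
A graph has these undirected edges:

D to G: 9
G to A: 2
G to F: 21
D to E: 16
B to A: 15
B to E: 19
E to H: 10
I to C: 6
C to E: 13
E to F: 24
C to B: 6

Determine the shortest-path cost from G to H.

35

Compare a few routes:
G–A–B–C–E–H: 2+15+6+13+10 = 46
G–D–E–H: 9+16+10 = 35
G–F–E–H: 21+24+10 = 55
G–A–B–E–H: 2+15+19+10 = 46
The minimum is 35 via G–D–E–H.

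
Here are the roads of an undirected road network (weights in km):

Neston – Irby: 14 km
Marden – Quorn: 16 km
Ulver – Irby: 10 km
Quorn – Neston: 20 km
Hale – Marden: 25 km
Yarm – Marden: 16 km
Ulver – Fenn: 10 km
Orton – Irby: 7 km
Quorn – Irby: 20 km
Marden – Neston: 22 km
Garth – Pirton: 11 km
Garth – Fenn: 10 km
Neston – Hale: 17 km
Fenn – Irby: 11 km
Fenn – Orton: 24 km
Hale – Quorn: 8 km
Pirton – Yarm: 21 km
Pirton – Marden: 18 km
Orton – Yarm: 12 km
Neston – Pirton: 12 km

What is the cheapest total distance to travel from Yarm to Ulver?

29 km

Settle nodes by increasing distance from Yarm:
Yarm: 0
Orton: 12  (via Yarm)
Marden: 16  (via Yarm)
Irby: 19  (via Orton)
Pirton: 21  (via Yarm)
Ulver: 29  (via Irby)
Shortest route: Yarm → Orton → Irby → Ulver = 29 km.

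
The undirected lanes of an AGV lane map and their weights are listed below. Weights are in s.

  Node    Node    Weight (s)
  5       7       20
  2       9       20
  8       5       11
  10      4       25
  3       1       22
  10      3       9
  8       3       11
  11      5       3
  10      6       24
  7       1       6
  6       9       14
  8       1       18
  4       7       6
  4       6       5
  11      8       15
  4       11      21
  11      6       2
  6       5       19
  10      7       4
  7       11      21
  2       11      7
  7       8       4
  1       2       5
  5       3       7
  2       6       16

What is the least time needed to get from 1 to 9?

Running Dijkstra from 1:
1: 0
2: 5  (via 1)
7: 6  (via 1)
8: 10  (via 7)
10: 10  (via 7)
4: 12  (via 7)
11: 12  (via 2)
6: 14  (via 11)
5: 15  (via 11)
3: 19  (via 10)
9: 25  (via 2)
Shortest route: 1–2–9 = 25 s.

25 s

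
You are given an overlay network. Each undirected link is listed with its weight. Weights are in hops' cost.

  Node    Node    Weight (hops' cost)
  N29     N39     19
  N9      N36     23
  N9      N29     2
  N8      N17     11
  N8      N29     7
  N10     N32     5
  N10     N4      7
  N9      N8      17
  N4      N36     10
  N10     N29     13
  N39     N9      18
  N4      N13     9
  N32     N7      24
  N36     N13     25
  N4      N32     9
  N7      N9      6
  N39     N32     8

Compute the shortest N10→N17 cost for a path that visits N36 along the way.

Shortest N10→N36: N10 → N4 → N36 = 17
Shortest N36→N17: N36 → N9 → N29 → N8 → N17 = 43
Total via N36: 17 + 43 = 60 hops' cost.

60 hops' cost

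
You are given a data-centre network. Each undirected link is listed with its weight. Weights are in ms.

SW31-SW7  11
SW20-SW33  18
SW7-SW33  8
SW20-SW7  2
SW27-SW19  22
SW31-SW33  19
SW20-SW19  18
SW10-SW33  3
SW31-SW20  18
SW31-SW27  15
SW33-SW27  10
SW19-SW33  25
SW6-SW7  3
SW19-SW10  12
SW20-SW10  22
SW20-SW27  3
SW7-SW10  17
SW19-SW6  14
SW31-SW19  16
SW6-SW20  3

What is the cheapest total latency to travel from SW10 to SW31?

22 ms

Candidate routes:
SW10 → SW33 → SW27 → SW31: 3+10+15 = 28
SW10 → SW33 → SW31: 3+19 = 22
SW10 → SW19 → SW31: 12+16 = 28
SW10 → SW7 → SW31: 17+11 = 28
Cheapest is SW10 → SW33 → SW31 at 22 ms.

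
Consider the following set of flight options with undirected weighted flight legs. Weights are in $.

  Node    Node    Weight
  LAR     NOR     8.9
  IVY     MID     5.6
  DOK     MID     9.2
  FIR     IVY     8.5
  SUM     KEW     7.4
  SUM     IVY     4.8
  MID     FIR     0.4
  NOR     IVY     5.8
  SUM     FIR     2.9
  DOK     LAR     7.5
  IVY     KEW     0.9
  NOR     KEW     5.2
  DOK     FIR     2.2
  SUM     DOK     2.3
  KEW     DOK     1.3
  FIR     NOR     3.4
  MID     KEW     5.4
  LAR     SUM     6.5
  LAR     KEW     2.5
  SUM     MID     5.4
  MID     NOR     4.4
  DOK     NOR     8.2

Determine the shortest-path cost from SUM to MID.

Compare a few routes:
SUM → FIR → MID: 2.9+0.4 = 3.3
SUM → DOK → FIR → MID: 2.3+2.2+0.4 = 4.9
Cheapest is SUM → FIR → MID at $3.3.

$3.3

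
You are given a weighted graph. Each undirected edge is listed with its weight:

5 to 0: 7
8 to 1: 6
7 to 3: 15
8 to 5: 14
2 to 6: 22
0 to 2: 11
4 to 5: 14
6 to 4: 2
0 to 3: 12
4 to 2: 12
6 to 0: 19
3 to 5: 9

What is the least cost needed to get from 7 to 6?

Compare a few routes:
7–3–0–6: 15+12+19 = 46
7–3–5–0–6: 15+9+7+19 = 50
7–3–0–5–4–6: 15+12+7+14+2 = 50
7–3–5–4–6: 15+9+14+2 = 40
Cheapest is 7–3–5–4–6 at 40.

40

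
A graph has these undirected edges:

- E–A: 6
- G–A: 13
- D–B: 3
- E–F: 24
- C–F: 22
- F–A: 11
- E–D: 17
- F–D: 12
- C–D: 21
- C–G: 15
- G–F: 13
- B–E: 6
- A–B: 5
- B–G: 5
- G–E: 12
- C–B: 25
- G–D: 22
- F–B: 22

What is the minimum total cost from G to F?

Candidate routes:
G - B - A - F: 5+5+11 = 21
G - A - F: 13+11 = 24
G - B - D - F: 5+3+12 = 20
G - F: 13 = 13
Cheapest is G - F at 13.

13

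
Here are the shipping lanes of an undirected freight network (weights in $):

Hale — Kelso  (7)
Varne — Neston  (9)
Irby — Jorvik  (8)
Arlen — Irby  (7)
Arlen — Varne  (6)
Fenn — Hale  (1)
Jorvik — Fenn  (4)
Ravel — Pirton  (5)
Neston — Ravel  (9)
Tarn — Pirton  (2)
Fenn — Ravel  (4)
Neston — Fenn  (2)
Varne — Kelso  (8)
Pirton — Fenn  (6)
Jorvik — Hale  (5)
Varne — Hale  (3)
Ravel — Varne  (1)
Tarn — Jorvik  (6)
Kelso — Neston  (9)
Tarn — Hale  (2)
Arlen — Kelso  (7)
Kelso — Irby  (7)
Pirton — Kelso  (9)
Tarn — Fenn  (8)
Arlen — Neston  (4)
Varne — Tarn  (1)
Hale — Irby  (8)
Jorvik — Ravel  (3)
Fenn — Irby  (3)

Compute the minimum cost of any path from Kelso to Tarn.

Shortest distances from Kelso:
Kelso: 0
Irby: 7  (via Kelso)
Hale: 7  (via Kelso)
Arlen: 7  (via Kelso)
Varne: 8  (via Kelso)
Fenn: 8  (via Hale)
Ravel: 9  (via Varne)
Pirton: 9  (via Kelso)
Tarn: 9  (via Hale)
Shortest route: Kelso → Hale → Tarn = $9.

$9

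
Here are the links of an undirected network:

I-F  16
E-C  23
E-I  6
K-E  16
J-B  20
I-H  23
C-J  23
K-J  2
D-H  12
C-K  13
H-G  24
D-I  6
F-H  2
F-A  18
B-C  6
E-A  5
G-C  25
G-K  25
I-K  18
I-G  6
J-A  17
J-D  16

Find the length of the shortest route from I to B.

Compare a few routes:
I → E → C → B: 6+23+6 = 35
I → G → C → B: 6+25+6 = 37
I → K → J → B: 18+2+20 = 40
I → K → C → B: 18+13+6 = 37
The minimum is 35 via I → E → C → B.

35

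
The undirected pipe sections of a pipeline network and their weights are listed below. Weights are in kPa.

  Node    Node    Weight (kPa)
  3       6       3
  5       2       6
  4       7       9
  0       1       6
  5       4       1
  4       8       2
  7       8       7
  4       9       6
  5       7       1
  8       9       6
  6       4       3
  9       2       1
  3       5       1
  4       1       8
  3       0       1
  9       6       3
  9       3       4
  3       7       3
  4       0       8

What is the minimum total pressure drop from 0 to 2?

Shortest distances from 0:
0: 0
3: 1  (via 0)
5: 2  (via 3)
4: 3  (via 5)
7: 3  (via 5)
6: 4  (via 3)
8: 5  (via 4)
9: 5  (via 3)
1: 6  (via 0)
2: 6  (via 9)
Shortest route: 0 → 3 → 9 → 2 = 6 kPa.

6 kPa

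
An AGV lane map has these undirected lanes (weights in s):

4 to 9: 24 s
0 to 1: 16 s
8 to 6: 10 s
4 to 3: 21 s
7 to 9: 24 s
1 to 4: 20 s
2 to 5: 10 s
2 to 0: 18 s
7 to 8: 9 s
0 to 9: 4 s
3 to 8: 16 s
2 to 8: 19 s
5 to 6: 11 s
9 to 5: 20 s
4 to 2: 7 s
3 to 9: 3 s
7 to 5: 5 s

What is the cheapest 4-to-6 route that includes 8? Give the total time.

Best 4 to 8: 4 → 2 → 8 costing 26
Best 8 to 6: 8 → 6 costing 10
Total via 8: 26 + 10 = 36 s.

36 s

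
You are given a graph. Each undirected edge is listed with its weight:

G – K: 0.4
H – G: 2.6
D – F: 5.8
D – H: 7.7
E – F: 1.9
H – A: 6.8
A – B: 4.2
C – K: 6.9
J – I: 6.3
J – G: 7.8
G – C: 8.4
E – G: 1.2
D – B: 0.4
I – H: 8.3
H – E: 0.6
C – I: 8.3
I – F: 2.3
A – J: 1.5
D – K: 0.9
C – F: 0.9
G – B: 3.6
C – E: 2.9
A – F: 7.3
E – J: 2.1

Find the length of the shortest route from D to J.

Settle nodes by increasing distance from D:
D: 0
B: 0.4  (via D)
K: 0.9  (via D)
G: 1.3  (via K)
E: 2.5  (via G)
H: 3.1  (via E)
F: 4.4  (via E)
A: 4.6  (via B)
J: 4.6  (via E)
Shortest route: D → K → G → E → J = 4.6.

4.6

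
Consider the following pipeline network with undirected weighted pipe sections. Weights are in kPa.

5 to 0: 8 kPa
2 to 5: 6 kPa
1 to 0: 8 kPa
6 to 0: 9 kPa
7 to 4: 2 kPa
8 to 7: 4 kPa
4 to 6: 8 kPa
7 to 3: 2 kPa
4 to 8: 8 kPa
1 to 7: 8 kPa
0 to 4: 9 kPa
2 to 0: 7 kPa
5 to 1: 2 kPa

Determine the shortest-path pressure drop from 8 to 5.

Settle nodes by increasing distance from 8:
8: 0
7: 4  (via 8)
3: 6  (via 7)
4: 6  (via 7)
1: 12  (via 7)
5: 14  (via 1)
Shortest route: 8–7–1–5 = 14 kPa.

14 kPa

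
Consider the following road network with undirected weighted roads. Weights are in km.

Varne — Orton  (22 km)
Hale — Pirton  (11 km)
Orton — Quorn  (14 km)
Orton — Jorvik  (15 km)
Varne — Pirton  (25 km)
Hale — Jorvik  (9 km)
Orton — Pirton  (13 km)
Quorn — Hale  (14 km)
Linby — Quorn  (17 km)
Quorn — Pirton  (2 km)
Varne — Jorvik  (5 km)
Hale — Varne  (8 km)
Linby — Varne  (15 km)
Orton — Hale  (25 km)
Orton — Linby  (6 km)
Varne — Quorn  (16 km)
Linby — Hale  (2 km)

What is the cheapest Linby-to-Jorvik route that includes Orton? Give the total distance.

21 km

Best Linby to Orton: Linby–Orton costing 6
Shortest Orton→Jorvik: Orton–Jorvik = 15
Total via Orton: 6 + 15 = 21 km.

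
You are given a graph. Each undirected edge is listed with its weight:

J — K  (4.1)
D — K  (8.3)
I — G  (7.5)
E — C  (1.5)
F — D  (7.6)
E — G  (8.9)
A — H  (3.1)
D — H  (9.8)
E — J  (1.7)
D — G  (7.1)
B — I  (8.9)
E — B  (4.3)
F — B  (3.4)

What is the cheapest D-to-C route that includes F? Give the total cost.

Shortest D→F: D → F = 7.6
Best F to C: F → B → E → C costing 9.2
Total via F: 7.6 + 9.2 = 16.8.

16.8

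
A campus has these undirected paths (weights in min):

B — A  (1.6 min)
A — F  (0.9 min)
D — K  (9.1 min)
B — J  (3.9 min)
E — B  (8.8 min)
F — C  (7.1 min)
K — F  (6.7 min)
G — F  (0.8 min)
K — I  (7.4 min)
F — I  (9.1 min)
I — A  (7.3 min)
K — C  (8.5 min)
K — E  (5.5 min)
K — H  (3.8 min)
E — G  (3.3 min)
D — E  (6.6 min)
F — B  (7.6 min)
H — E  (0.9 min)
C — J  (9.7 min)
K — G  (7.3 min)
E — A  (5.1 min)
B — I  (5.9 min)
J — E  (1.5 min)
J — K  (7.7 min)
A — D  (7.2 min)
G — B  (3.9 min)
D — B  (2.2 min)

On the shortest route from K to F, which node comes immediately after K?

F

Candidate routes:
K–G–F: 7.3+0.8 = 8.1
K–F: 6.7 = 6.7
The minimum is 6.7 min via K–F.
So from K the first move is to F.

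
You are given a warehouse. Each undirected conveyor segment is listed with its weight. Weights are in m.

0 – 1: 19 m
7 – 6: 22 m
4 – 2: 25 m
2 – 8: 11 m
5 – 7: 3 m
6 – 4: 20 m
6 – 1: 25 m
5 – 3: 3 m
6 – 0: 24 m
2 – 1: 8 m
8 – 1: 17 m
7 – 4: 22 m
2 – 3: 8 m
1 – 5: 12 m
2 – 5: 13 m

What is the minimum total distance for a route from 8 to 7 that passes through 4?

58 m

Shortest 8→4: 8 → 2 → 4 = 36
Shortest 4→7: 4 → 7 = 22
Total via 4: 36 + 22 = 58 m.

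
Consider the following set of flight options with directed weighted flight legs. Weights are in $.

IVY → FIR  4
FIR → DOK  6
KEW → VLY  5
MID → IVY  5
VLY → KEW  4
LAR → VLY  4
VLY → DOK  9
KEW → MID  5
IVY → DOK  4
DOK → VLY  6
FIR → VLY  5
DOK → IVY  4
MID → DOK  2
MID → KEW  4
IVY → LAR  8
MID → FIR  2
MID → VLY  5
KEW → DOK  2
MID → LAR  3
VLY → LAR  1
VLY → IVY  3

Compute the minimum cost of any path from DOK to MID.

Running Dijkstra from DOK:
DOK: 0
IVY: 4  (via DOK)
VLY: 6  (via DOK)
LAR: 7  (via VLY)
FIR: 8  (via IVY)
KEW: 10  (via VLY)
MID: 15  (via KEW)
Shortest route: DOK → VLY → KEW → MID = $15.

$15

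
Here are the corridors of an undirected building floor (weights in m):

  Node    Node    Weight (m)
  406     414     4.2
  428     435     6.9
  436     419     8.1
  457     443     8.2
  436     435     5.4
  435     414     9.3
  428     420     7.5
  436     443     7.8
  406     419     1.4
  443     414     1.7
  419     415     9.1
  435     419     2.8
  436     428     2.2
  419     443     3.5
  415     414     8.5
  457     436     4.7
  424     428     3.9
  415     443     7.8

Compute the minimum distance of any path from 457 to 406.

Enumerating some paths:
457 → 443 → 414 → 406: 8.2+1.7+4.2 = 14.1
457 → 443 → 419 → 406: 8.2+3.5+1.4 = 13.1
Cheapest is 457 → 443 → 419 → 406 at 13.1 m.

13.1 m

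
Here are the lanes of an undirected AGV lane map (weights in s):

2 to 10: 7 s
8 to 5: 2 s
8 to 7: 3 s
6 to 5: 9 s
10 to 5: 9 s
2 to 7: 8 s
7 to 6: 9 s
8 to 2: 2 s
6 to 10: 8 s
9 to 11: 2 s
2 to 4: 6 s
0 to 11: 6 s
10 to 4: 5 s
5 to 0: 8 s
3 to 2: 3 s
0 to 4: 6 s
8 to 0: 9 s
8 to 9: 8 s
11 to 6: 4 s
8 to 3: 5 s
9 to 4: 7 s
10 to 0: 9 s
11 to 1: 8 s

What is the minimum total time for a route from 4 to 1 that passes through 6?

Best 4 to 6: 4–10–6 costing 13
Best 6 to 1: 6–11–1 costing 12
Total via 6: 13 + 12 = 25 s.

25 s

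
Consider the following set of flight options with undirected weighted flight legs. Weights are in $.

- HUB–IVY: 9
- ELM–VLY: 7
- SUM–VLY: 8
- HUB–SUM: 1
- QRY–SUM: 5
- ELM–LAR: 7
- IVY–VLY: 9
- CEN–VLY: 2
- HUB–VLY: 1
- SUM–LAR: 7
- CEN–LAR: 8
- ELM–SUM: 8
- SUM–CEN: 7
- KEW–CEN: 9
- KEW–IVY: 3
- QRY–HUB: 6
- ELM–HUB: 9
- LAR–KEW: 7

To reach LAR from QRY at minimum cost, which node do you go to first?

Enumerating some paths:
QRY–HUB–SUM–LAR: 6+1+7 = 14
QRY–SUM–LAR: 5+7 = 12
QRY–HUB–VLY–CEN–LAR: 6+1+2+8 = 17
Cheapest is QRY–SUM–LAR at $12.
So from QRY the first move is to SUM.

SUM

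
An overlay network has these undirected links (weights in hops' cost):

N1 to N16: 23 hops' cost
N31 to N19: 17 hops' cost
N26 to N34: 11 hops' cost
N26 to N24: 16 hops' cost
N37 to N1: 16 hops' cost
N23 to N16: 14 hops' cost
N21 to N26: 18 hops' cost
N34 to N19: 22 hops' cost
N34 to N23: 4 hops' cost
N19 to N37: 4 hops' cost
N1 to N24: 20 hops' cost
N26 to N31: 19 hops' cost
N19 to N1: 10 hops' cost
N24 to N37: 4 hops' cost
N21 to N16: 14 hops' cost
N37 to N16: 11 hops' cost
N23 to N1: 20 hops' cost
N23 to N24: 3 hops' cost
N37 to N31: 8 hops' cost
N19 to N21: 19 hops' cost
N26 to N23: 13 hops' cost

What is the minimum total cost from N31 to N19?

12 hops' cost

Enumerating some paths:
N31 → N19: 17 = 17
N31 → N37 → N19: 8+4 = 12
The minimum is 12 hops' cost via N31 → N37 → N19.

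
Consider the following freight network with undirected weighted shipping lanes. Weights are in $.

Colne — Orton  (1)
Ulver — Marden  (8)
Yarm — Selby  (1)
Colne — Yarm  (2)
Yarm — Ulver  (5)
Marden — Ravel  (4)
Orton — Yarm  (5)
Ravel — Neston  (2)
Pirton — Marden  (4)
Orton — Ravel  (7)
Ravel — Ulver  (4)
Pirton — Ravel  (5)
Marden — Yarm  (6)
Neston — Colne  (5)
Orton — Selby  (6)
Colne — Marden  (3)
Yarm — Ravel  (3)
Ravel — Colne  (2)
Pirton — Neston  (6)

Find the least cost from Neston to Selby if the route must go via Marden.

$12

Shortest Neston→Marden: Neston–Ravel–Marden = 6
Best Marden to Selby: Marden–Colne–Yarm–Selby costing 6
Total via Marden: 6 + 6 = $12.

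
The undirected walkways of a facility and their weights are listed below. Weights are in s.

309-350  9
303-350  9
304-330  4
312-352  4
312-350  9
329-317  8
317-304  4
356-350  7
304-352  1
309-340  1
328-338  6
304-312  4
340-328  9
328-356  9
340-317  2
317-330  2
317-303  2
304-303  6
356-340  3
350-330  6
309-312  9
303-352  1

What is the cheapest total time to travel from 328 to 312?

Compare a few routes:
328–340–309–312: 9+1+9 = 19
328–340–317–303–352–312: 9+2+2+1+4 = 18
The minimum is 18 s via 328–340–317–303–352–312.

18 s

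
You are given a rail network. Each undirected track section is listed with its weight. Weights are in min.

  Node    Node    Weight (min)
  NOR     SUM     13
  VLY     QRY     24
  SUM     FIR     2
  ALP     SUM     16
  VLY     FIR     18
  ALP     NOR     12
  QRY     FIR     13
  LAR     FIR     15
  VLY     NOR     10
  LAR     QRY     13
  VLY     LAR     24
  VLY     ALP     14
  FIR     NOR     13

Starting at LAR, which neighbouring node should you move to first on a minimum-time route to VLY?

Candidate routes:
LAR → QRY → VLY: 13+24 = 37
LAR → VLY: 24 = 24
LAR → FIR → VLY: 15+18 = 33
The minimum is 24 min via LAR → VLY.
So from LAR the first move is to VLY.

VLY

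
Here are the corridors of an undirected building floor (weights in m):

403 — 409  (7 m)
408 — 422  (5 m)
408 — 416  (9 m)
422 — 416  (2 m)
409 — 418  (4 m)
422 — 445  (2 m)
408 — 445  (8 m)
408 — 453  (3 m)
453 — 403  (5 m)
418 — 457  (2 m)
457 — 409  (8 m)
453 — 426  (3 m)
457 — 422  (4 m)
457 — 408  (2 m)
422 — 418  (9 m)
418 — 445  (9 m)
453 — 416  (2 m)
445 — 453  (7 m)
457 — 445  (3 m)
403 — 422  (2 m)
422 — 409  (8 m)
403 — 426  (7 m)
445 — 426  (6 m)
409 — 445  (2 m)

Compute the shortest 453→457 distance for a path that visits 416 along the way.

Shortest 453→416: 453 → 416 = 2
Shortest 416→457: 416 → 422 → 457 = 6
Total via 416: 2 + 6 = 8 m.

8 m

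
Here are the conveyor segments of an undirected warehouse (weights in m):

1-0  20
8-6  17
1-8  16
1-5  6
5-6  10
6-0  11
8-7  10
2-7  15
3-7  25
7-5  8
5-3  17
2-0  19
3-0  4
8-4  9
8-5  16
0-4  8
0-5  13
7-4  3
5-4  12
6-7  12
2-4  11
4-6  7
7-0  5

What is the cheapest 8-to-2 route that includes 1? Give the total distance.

44 m

Best 8 to 1: 8 → 1 costing 16
Shortest 1→2: 1 → 5 → 7 → 4 → 2 = 28
Total via 1: 16 + 28 = 44 m.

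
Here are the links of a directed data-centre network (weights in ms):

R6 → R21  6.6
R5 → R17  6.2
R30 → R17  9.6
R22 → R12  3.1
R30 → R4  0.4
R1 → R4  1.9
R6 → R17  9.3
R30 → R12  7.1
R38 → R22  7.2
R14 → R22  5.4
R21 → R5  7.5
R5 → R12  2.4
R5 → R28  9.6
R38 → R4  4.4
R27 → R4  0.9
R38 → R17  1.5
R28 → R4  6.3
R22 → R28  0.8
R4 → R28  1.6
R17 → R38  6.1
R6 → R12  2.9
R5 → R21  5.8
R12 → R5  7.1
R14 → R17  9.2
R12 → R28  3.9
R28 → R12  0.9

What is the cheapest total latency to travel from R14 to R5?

14.2 ms

Settle nodes by increasing distance from R14:
R14: 0
R22: 5.4  (via R14)
R28: 6.2  (via R22)
R12: 7.1  (via R28)
R17: 9.2  (via R14)
R4: 12.5  (via R28)
R5: 14.2  (via R12)
Shortest route: R14–R22–R28–R12–R5 = 14.2 ms.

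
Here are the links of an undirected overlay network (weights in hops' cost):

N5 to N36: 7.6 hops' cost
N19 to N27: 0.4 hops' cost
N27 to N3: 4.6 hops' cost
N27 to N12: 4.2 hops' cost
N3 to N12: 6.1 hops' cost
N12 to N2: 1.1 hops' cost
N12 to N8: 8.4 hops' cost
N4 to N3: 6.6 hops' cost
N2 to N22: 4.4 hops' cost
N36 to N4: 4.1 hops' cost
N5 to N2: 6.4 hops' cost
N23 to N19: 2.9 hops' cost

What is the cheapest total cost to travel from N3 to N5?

Compare a few routes:
N3–N27–N12–N2–N5: 4.6+4.2+1.1+6.4 = 16.3
N3–N4–N36–N5: 6.6+4.1+7.6 = 18.3
N3–N12–N2–N5: 6.1+1.1+6.4 = 13.6
The minimum is 13.6 hops' cost via N3–N12–N2–N5.

13.6 hops' cost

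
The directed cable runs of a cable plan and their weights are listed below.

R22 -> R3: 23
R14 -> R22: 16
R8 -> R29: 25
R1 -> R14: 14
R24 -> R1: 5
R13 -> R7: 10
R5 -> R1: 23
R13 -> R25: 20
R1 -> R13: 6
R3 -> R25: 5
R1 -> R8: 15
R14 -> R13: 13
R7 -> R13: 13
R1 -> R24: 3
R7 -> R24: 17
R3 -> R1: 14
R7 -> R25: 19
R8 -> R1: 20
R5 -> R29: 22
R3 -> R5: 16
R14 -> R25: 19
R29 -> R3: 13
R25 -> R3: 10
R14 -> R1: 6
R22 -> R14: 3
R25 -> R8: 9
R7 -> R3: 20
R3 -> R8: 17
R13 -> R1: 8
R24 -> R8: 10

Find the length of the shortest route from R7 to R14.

Compare a few routes:
R7–R25–R3–R1–R14: 19+10+14+14 = 57
R7–R13–R1–R14: 13+8+14 = 35
R7–R3–R1–R14: 20+14+14 = 48
R7–R24–R1–R14: 17+5+14 = 36
Cheapest is R7–R13–R1–R14 at 35.

35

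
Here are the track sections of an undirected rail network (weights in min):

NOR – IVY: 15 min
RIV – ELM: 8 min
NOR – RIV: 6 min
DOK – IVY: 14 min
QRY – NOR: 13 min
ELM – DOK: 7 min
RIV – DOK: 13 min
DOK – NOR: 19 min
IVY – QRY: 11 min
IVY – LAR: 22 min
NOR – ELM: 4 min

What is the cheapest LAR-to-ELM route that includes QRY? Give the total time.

Best LAR to QRY: LAR–IVY–QRY costing 33
Best QRY to ELM: QRY–NOR–ELM costing 17
Total via QRY: 33 + 17 = 50 min.

50 min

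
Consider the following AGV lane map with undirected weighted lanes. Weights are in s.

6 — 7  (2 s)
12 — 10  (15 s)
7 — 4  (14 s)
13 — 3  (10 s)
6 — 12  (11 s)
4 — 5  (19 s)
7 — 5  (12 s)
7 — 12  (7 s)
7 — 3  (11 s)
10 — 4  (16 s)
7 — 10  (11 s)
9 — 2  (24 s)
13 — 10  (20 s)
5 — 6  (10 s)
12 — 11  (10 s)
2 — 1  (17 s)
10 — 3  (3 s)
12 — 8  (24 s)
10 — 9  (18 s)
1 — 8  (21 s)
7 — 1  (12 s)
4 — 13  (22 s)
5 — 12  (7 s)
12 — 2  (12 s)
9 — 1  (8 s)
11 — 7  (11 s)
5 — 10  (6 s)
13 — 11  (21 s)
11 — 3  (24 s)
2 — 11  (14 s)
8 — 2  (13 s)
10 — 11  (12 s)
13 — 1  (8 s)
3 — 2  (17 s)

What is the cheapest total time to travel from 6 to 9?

Running Dijkstra from 6:
6: 0
7: 2  (via 6)
12: 9  (via 7)
5: 10  (via 6)
3: 13  (via 7)
10: 13  (via 7)
11: 13  (via 7)
1: 14  (via 7)
4: 16  (via 7)
2: 21  (via 12)
9: 22  (via 1)
Shortest route: 6–7–1–9 = 22 s.

22 s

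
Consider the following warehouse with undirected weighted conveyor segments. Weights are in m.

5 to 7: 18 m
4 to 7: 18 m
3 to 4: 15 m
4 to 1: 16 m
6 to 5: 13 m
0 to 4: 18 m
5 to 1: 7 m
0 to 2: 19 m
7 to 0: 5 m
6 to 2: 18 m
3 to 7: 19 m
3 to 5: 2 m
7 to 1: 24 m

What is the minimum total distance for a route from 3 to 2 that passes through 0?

43 m

Best 3 to 0: 3 → 7 → 0 costing 24
Best 0 to 2: 0 → 2 costing 19
Total via 0: 24 + 19 = 43 m.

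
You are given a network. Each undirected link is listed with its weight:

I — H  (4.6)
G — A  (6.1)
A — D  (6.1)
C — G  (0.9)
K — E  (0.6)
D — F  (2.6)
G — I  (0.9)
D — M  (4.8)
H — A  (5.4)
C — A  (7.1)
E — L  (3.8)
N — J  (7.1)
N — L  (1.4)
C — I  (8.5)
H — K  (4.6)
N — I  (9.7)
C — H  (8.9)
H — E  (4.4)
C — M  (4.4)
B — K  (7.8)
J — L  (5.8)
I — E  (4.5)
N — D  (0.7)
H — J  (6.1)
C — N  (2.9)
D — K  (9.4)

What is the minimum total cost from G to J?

10.9

Compare a few routes:
G - I - E - L - J: 0.9+4.5+3.8+5.8 = 15
G - C - N - L - J: 0.9+2.9+1.4+5.8 = 11
G - C - N - J: 0.9+2.9+7.1 = 10.9
G - I - H - J: 0.9+4.6+6.1 = 11.6
The minimum is 10.9 via G - C - N - J.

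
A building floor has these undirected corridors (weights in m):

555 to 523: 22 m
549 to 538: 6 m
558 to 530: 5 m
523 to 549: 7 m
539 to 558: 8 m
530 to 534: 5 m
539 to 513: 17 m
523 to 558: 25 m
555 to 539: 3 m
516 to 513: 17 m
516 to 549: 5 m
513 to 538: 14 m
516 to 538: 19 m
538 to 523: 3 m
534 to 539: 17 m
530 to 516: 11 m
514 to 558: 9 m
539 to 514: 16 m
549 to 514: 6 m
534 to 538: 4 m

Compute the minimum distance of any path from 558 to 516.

16 m

Enumerating some paths:
558 - 514 - 549 - 516: 9+6+5 = 20
558 - 530 - 534 - 538 - 523 - 549 - 516: 5+5+4+3+7+5 = 29
558 - 530 - 516: 5+11 = 16
558 - 530 - 534 - 538 - 549 - 516: 5+5+4+6+5 = 25
Cheapest is 558 - 530 - 516 at 16 m.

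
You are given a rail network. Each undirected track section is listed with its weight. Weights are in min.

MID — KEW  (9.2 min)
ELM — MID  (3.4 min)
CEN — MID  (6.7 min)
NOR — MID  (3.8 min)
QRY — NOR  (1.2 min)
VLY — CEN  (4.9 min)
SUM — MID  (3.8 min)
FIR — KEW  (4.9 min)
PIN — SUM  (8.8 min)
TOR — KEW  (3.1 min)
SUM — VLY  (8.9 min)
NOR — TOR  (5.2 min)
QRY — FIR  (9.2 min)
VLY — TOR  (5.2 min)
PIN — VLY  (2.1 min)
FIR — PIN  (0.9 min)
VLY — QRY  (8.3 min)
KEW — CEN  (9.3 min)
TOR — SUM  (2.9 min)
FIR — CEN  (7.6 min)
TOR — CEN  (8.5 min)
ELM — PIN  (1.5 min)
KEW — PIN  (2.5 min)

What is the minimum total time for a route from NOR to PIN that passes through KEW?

Best NOR to KEW: NOR–TOR–KEW costing 8.3
Best KEW to PIN: KEW–PIN costing 2.5
Total via KEW: 8.3 + 2.5 = 10.8 min.

10.8 min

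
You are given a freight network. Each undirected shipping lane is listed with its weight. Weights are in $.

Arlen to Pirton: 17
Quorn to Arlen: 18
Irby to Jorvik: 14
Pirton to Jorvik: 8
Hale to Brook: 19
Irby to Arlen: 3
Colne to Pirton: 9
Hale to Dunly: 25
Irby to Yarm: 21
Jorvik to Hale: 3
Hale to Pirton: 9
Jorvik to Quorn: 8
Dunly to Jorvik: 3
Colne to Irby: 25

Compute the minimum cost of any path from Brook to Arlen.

$39

Running Dijkstra from Brook:
Brook: 0
Hale: 19  (via Brook)
Jorvik: 22  (via Hale)
Dunly: 25  (via Jorvik)
Pirton: 28  (via Hale)
Quorn: 30  (via Jorvik)
Irby: 36  (via Jorvik)
Colne: 37  (via Pirton)
Arlen: 39  (via Irby)
Shortest route: Brook–Hale–Jorvik–Irby–Arlen = $39.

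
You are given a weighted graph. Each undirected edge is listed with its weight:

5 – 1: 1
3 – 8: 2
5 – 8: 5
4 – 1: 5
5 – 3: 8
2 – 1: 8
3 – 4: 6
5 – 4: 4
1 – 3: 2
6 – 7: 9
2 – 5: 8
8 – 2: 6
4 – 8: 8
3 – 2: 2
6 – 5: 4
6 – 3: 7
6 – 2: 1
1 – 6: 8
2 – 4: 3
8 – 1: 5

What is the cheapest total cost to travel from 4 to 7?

13

Compare a few routes:
4 → 3 → 2 → 6 → 7: 6+2+1+9 = 18
4 → 2 → 6 → 7: 3+1+9 = 13
4 → 5 → 6 → 7: 4+4+9 = 17
Cheapest is 4 → 2 → 6 → 7 at 13.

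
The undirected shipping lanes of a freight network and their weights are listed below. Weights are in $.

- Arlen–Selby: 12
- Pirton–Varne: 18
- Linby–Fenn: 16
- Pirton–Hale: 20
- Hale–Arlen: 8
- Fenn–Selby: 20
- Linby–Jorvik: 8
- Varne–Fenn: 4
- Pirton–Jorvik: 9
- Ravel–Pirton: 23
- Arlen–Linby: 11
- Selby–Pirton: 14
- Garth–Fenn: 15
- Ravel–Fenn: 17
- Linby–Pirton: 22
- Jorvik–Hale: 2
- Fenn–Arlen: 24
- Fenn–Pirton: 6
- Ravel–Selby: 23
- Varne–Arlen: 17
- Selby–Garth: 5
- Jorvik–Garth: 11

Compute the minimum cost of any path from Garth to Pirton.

Settle nodes by increasing distance from Garth:
Garth: 0
Selby: 5  (via Garth)
Jorvik: 11  (via Garth)
Hale: 13  (via Jorvik)
Fenn: 15  (via Garth)
Arlen: 17  (via Selby)
Varne: 19  (via Fenn)
Linby: 19  (via Jorvik)
Pirton: 19  (via Selby)
Shortest route: Garth → Selby → Pirton = $19.

$19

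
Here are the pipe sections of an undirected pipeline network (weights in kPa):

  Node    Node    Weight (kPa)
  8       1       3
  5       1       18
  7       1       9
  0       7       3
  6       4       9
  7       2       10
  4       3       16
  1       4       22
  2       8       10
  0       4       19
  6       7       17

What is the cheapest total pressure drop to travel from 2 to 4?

32 kPa

Compare a few routes:
2–7–0–4: 10+3+19 = 32
2–7–6–4: 10+17+9 = 36
2–7–1–4: 10+9+22 = 41
2–8–1–4: 10+3+22 = 35
The minimum is 32 kPa via 2–7–0–4.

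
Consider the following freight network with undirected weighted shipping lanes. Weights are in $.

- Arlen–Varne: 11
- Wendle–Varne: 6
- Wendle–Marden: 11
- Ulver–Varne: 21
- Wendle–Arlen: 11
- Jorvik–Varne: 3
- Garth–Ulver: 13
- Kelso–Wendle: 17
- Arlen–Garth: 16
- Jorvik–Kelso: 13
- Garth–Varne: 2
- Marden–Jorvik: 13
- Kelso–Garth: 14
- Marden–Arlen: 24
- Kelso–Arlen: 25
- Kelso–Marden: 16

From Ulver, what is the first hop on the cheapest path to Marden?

Candidate routes:
Ulver → Garth → Varne → Jorvik → Marden: 13+2+3+13 = 31
Ulver → Garth → Varne → Wendle → Marden: 13+2+6+11 = 32
The minimum is $31 via Ulver → Garth → Varne → Jorvik → Marden.
So from Ulver the first move is to Garth.

Garth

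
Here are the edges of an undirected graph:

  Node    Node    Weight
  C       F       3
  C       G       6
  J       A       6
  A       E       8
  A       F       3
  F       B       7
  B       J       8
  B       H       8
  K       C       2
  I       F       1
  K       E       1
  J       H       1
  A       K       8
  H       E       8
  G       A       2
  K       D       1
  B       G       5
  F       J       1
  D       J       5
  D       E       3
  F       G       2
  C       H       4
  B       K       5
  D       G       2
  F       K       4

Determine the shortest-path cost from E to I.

Enumerating some paths:
E - K - C - F - I: 1+2+3+1 = 7
E - K - F - I: 1+4+1 = 6
E - K - D - G - F - I: 1+1+2+2+1 = 7
The minimum is 6 via E - K - F - I.

6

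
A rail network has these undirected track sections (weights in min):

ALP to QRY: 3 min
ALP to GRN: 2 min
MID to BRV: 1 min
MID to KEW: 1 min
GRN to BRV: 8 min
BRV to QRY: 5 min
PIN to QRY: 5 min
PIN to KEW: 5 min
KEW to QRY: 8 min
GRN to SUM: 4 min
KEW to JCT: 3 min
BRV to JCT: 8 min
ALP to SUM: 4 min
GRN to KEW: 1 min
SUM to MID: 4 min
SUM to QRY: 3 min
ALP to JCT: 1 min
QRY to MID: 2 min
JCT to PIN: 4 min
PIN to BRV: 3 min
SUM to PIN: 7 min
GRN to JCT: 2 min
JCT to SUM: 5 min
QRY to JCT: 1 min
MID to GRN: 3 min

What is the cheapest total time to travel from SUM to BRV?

Shortest distances from SUM:
SUM: 0
QRY: 3  (via SUM)
MID: 4  (via SUM)
GRN: 4  (via SUM)
ALP: 4  (via SUM)
JCT: 4  (via QRY)
BRV: 5  (via MID)
Shortest route: SUM–MID–BRV = 5 min.

5 min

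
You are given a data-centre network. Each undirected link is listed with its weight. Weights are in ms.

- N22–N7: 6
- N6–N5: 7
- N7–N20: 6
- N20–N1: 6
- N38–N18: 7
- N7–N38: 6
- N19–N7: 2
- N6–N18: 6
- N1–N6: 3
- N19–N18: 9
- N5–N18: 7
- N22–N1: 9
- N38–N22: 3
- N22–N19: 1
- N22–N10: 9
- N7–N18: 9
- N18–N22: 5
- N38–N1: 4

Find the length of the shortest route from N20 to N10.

Candidate routes:
N20–N7–N19–N22–N10: 6+2+1+9 = 18
N20–N7–N22–N10: 6+6+9 = 21
N20–N1–N22–N10: 6+9+9 = 24
N20–N1–N38–N22–N10: 6+4+3+9 = 22
Cheapest is N20–N7–N19–N22–N10 at 18 ms.

18 ms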